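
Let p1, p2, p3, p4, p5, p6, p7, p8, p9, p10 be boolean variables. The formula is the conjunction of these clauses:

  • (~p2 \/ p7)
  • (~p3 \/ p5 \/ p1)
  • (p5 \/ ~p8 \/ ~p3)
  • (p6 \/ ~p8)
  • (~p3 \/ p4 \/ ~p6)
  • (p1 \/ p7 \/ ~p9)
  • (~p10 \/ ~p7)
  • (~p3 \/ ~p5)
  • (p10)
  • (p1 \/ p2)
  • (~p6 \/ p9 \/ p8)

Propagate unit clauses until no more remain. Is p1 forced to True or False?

True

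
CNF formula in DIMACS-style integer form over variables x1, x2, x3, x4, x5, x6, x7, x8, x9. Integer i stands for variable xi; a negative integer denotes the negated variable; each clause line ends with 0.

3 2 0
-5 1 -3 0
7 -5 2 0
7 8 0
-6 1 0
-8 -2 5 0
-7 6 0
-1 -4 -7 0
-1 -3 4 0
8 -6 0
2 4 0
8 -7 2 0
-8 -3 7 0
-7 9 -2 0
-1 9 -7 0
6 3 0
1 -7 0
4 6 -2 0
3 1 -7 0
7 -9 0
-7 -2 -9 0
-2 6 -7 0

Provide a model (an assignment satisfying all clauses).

Try x1 = True.
Set x2 = True and propagate.
Set x3 = False and propagate.
  then x6 is forced to True.
  then x8 is forced to True.
  then x5 is forced to True.
The remaining clauses are satisfied by x4 = False, x7 = False, x9 = False.

x1=1  x2=1  x3=0  x4=0  x5=1  x6=1  x7=0  x8=1  x9=0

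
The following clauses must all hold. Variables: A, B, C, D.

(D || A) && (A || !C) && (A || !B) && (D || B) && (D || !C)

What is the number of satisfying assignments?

6

The models are:
  A=F B=F C=F D=T
  A=T B=F C=F D=T
  A=T B=F C=T D=T
  A=T B=T C=F D=F
  A=T B=T C=F D=T
  A=T B=T C=T D=T
That's 6 in total.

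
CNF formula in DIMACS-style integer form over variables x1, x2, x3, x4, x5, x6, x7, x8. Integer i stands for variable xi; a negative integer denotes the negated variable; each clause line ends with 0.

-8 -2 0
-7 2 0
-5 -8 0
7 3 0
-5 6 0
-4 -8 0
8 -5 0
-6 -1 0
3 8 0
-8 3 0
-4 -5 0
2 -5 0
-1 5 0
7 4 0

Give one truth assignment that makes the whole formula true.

x1=F  x2=T  x3=T  x4=T  x5=F  x6=F  x7=F  x8=F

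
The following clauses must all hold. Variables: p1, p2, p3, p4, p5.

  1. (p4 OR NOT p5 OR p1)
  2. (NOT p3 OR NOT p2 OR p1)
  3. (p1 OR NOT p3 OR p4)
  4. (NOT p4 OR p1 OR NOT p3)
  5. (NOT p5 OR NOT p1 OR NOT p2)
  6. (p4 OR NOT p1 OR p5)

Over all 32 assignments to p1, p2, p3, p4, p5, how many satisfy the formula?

Case analysis on p1 and p4:
  p1=T, p4=T: p3 free; 3 ways for (p2,p5) × 2^1 = 6.
  p1=T, p4=F: remaining (p2,p3,p5) ∈ {(F,F,T); (F,T,T)} — 2.
  p1=F, p4=T: remaining (p2,p3,p5) ∈ {(F,F,F); (F,F,T); (T,F,F); (T,F,T)} — 4.
  p1=F, p4=F: remaining (p2,p3,p5) ∈ {(F,F,F); (T,F,F)} — 2.
Total: 6 + 2 + 4 + 2 = 14.

14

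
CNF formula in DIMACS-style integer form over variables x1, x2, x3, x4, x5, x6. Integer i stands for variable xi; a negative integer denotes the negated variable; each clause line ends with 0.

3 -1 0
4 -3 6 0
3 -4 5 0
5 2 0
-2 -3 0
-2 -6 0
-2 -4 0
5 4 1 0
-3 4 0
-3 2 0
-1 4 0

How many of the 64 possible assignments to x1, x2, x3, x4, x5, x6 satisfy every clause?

The models are:
  x1=0 x2=0 x3=0 x4=0 x5=1 x6=0
  x1=0 x2=0 x3=0 x4=0 x5=1 x6=1
  x1=0 x2=0 x3=0 x4=1 x5=1 x6=0
  x1=0 x2=0 x3=0 x4=1 x5=1 x6=1
  x1=0 x2=1 x3=0 x4=0 x5=1 x6=0
That's 5 in total.

5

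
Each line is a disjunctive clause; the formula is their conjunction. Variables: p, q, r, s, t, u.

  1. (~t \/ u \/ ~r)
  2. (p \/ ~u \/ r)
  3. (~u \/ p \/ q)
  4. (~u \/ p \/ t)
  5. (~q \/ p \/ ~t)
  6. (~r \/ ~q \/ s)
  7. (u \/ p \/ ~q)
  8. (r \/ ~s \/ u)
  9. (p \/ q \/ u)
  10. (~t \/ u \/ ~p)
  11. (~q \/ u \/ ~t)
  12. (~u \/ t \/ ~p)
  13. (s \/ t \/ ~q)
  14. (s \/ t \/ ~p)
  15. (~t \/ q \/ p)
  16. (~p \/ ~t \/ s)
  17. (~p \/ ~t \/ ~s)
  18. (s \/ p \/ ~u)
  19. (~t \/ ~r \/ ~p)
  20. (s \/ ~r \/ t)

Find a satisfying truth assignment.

p=T, q=T, r=T, s=T, t=F, u=F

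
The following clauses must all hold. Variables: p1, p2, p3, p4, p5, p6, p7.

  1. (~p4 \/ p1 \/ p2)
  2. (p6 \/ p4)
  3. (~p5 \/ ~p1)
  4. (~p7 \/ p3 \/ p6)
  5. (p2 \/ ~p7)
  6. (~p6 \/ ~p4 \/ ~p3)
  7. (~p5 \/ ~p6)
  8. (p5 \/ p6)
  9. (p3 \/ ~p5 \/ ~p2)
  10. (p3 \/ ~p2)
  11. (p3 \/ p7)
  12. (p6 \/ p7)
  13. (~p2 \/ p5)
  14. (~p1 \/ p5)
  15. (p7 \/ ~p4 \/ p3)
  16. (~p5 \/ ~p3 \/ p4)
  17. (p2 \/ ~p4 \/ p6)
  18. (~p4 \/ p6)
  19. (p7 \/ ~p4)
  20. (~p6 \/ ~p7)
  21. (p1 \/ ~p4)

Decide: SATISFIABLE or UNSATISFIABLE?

SATISFIABLE

Try p1 = False.
  then p4 is forced to False.
  then p6 is forced to True.
  then p5 is forced to False.
  then p2 is forced to False.
  then p7 is forced to False.
  then p3 is forced to True.
Every clause has at least one true literal under this assignment.
So p1 = False, p2 = False, p3 = True, p4 = False, p5 = False, p6 = True, p7 = False is a satisfying assignment.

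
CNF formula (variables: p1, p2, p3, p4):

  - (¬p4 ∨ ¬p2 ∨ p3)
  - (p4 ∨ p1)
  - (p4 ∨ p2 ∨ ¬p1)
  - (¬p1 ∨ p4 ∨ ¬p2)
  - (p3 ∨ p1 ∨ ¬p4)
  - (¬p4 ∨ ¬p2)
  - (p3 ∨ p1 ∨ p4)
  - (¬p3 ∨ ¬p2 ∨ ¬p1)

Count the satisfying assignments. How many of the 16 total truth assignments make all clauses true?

3

Satisfying assignments:
  p1=F p2=F p3=T p4=T
  p1=T p2=F p3=F p4=T
  p1=T p2=F p3=T p4=T
That's 3 in total.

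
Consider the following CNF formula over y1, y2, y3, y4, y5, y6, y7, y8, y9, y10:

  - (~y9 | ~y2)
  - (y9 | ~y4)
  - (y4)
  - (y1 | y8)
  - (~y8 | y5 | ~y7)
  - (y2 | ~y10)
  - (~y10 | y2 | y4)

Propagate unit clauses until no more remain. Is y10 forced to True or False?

False

(y4) stands alone — y4 = True.
(y9 | ~y4): since y4 = True, the clause reduces to (y9). y9 = True.
(~y2 | ~y9) with y9 = True leaves only ~y2, so y2 = False.
(y2 | ~y10) with y2 = False leaves only ~y10, so y10 = False.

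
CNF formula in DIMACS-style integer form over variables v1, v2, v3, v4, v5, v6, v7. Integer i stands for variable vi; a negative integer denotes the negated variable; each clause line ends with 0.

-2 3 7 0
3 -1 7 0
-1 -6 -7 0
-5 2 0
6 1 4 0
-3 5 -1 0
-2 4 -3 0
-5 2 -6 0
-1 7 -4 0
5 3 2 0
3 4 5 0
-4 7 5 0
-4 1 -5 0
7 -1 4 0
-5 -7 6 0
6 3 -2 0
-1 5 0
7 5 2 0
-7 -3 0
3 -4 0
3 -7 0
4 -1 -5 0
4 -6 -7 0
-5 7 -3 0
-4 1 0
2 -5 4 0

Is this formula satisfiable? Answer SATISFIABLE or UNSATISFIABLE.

UNSATISFIABLE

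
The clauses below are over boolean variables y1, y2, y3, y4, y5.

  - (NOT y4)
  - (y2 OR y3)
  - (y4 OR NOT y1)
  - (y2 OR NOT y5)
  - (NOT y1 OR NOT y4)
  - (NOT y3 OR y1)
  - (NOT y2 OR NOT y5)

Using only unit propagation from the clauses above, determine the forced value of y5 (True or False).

False

Unit clause (NOT y4) sets y4 = False.
(NOT y1 OR y4): since y4 = False, the clause reduces to (NOT y1). y1 = False.
In (y1 OR NOT y3), y1 is now false; NOT y3 must hold, so y3 = False.
(y2 OR y3) with y3 = False leaves only y2, so y2 = True.
From (NOT y5 OR NOT y2) and y2 = True: y5 = False.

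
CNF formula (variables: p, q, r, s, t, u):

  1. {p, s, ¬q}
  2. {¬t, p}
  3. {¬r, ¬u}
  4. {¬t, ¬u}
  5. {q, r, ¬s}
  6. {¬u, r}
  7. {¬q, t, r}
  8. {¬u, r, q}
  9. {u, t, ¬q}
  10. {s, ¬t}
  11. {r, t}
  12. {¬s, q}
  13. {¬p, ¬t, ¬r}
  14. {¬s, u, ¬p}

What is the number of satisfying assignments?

2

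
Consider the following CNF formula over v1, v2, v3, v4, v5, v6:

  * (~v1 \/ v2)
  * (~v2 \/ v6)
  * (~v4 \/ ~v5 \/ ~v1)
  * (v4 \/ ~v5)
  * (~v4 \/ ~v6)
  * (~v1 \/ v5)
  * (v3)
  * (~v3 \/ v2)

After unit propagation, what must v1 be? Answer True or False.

(v3) stands alone — v3 = True.
From (~v3 \/ v2) and v3 = True: v2 = True.
(v6 \/ ~v2): since v2 = True, the clause reduces to (v6). v6 = True.
In (~v4 \/ ~v6), ~v6 is now false; ~v4 must hold, so v4 = False.
(v4 \/ ~v5) with v4 = False leaves only ~v5, so v5 = False.
(v5 \/ ~v1) with v5 = False leaves only ~v1, so v1 = False.

False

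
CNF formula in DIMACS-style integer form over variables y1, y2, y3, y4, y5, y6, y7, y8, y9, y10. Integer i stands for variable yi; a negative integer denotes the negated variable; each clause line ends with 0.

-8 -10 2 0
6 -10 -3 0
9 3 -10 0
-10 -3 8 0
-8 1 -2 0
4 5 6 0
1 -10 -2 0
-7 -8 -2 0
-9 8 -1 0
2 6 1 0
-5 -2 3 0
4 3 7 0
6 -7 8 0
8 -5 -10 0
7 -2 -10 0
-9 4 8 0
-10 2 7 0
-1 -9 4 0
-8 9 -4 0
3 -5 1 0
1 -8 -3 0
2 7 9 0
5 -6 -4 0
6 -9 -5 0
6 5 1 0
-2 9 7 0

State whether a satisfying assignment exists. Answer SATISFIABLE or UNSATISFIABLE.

SATISFIABLE

y10 occurs only negated in the remaining clauses — set y10 = False.
Branch on y1: take y1 = False.
The remaining clauses are satisfied by y2 = False, y3 = False, y4 = False, y5 = False, y6 = True, y7 = True, y8 = True, y9 = True.
So y1 = False, y2 = False, y3 = False, y4 = False, y5 = False, y6 = True, y7 = True, y8 = True, y9 = True, y10 = False is a satisfying assignment.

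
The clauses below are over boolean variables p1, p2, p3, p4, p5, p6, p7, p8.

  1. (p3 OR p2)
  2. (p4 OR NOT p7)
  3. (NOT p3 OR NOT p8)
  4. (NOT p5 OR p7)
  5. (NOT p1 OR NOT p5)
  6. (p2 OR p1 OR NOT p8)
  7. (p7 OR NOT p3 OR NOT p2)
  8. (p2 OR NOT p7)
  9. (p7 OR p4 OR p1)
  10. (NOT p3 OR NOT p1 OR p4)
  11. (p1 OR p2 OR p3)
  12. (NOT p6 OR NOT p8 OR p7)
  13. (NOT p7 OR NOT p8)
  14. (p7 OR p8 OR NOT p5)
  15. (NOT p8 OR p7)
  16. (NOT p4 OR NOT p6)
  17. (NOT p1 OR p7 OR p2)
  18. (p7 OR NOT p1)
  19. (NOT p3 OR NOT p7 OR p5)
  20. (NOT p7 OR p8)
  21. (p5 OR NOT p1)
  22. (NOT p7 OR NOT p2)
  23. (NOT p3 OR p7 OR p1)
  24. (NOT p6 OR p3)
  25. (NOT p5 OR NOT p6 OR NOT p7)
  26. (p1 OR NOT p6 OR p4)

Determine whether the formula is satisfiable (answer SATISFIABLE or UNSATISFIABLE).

SATISFIABLE

p6 occurs only negated in the remaining clauses — set p6 = False.
Branch on p1: take p1 = False.
The remaining clauses are satisfied by p2 = True, p3 = False, p4 = True, p5 = False, p7 = False, p8 = False.
Every clause has at least one true literal under this assignment.
So p1=False, p2=True, p3=False, p4=True, p5=False, p6=False, p7=False, p8=False is a satisfying assignment.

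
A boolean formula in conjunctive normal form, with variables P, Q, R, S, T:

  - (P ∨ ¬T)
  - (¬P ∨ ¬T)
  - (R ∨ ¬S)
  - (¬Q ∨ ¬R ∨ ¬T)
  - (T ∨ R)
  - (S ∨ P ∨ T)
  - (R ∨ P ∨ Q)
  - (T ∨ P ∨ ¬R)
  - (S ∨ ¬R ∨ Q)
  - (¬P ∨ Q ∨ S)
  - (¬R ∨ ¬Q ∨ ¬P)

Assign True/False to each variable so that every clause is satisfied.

Branch on P: take P = True.
  then T is forced to False.
  then R is forced to True.
  then Q is forced to False.
  then S is forced to True.

P=1  Q=0  R=1  S=1  T=0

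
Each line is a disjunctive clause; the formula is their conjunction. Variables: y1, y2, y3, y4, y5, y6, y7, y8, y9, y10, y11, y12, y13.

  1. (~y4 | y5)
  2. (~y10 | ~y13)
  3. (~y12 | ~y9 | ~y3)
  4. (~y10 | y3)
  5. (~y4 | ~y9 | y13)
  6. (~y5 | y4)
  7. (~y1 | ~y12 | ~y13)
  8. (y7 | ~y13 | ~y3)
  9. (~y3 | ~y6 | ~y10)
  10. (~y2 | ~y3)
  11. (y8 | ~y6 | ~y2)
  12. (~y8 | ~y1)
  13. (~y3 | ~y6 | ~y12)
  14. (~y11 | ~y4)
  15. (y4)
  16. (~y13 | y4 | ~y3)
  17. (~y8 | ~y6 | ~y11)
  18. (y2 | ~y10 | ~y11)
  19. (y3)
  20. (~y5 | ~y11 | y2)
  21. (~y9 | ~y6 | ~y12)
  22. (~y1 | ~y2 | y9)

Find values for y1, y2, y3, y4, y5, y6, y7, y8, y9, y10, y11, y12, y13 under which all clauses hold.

y1 = False  y2 = False  y3 = True  y4 = True  y5 = True  y6 = True  y7 = True  y8 = False  y9 = False  y10 = False  y11 = False  y12 = False  y13 = True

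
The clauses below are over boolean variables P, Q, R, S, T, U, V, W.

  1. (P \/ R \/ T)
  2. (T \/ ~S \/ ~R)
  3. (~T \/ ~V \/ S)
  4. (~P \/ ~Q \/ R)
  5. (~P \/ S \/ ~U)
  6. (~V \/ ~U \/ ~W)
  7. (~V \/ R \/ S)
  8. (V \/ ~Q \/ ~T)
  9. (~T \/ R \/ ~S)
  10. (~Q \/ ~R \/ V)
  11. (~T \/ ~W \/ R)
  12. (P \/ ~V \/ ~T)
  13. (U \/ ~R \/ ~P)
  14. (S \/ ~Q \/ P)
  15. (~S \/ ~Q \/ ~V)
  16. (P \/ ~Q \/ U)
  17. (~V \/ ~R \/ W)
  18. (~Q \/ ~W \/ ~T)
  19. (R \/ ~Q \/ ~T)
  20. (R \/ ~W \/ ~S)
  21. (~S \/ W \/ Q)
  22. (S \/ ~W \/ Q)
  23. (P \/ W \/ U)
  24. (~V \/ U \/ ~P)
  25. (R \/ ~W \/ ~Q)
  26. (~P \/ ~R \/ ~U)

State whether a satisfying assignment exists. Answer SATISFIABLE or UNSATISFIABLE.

Branch on P: take P = True.
Set Q = False and propagate.
For the remaining variables, R = False, S = False, T = False, U = False, V = False, W = False works.
Every clause has at least one true literal under this assignment.
So P=True, Q=False, R=False, S=False, T=False, U=False, V=False, W=False is a satisfying assignment.

SATISFIABLE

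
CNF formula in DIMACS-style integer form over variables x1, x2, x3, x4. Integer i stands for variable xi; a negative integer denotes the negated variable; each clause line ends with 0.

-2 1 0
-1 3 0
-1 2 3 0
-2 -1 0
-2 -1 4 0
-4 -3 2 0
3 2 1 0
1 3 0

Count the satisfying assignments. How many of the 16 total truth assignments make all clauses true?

2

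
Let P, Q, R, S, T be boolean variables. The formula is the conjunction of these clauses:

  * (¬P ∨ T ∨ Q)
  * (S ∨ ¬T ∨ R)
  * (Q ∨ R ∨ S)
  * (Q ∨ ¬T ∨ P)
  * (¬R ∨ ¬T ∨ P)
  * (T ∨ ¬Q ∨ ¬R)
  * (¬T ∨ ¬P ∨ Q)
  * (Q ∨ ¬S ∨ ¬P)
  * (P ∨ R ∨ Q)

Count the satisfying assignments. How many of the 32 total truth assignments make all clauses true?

10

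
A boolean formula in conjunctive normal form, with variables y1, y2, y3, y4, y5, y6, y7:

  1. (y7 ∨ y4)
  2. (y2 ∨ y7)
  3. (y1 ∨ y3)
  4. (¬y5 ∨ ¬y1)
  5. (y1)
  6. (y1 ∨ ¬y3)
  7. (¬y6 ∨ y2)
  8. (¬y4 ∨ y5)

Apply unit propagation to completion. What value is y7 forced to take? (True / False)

True

Unit clause (y1) sets y1 = True.
(¬y1 ∨ ¬y5) with y1 = True leaves only ¬y5, so y5 = False.
From (¬y4 ∨ y5) and y5 = False: y4 = False.
(y7 ∨ y4) with y4 = False leaves only y7, so y7 = True.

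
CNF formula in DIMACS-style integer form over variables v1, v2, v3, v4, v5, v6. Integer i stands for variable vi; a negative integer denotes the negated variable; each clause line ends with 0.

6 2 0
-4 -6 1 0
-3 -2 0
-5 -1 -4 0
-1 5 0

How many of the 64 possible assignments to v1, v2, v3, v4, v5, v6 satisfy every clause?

14

Split on v1, then v2.
  v1=T, v2=T: remaining (v3,v4,v5,v6) ∈ {(F,F,T,F); (F,F,T,T)} — 2.
  v1=T, v2=F: remaining (v3,v4,v5,v6) ∈ {(F,F,T,T); (T,F,T,T)} — 2.
  v1=F, v2=T: v5 free; 3 ways for (v3,v4,v6) × 2^1 = 6.
  v1=F, v2=F: remaining (v3,v4,v5,v6) ∈ {(F,F,F,T); (F,F,T,T); (T,F,F,T); (T,F,T,T)} — 4.
Total: 2 + 2 + 6 + 4 = 14.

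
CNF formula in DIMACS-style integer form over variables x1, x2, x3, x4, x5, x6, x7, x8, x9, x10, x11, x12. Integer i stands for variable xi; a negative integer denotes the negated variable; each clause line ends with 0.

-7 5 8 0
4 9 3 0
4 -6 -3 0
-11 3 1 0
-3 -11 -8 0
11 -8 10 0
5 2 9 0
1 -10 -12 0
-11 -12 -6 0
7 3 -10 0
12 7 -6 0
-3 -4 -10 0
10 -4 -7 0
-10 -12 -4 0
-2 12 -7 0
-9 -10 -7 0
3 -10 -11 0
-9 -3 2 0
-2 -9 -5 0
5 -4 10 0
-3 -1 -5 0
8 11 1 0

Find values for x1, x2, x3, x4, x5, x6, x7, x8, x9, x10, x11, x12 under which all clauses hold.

Pure literal: x6 appears only negated; assign x6 = False.
Try x1 = True.
For the remaining variables, x2 = True, x3 = True, x4 = False, x5 = False, x7 = False, x8 = True, x9 = False, x10 = True, x11 = False, x12 = True works.
Check each clause:
  1. (x8 OR x5 OR NOT x7) — x8 is true.
  2. (x9 OR x4 OR x3) — x3 is true.
  3. (NOT x3 OR NOT x6 OR x4) — NOT x6 is true.
  4. (x1 OR NOT x11 OR x3) — x1 is true.
  5. (NOT x8 OR NOT x3 OR NOT x11) — NOT x11 is true.
  6. (NOT x8 OR x10 OR x11) — x10 is true.
  7. (x2 OR x5 OR x9) — x2 is true.
  8. (NOT x10 OR x1 OR NOT x12) — x1 is true.
  9. (NOT x11 OR NOT x12 OR NOT x6) — NOT x6 is true.
  10. (NOT x10 OR x7 OR x3) — x3 is true.
  11. (x12 OR NOT x6 OR x7) — NOT x6 is true.
  12. (NOT x10 OR NOT x3 OR NOT x4) — NOT x4 is true.
  13. (NOT x7 OR x10 OR NOT x4) — NOT x7 is true.
  14. (NOT x4 OR NOT x12 OR NOT x10) — NOT x4 is true.
  15. (NOT x7 OR x12 OR NOT x2) — NOT x7 is true.
  16. (NOT x9 OR NOT x10 OR NOT x7) — NOT x7 is true.
  17. (NOT x10 OR NOT x11 OR x3) — x3 is true.
  18. (NOT x3 OR x2 OR NOT x9) — x2 is true.
  19. (NOT x5 OR NOT x2 OR NOT x9) — NOT x5 is true.
  20. (x5 OR x10 OR NOT x4) — x10 is true.
  21. (NOT x3 OR NOT x1 OR NOT x5) — NOT x5 is true.
  22. (x1 OR x8 OR x11) — x8 is true.

x1 = T, x2 = T, x3 = T, x4 = F, x5 = F, x6 = F, x7 = F, x8 = T, x9 = F, x10 = T, x11 = F, x12 = T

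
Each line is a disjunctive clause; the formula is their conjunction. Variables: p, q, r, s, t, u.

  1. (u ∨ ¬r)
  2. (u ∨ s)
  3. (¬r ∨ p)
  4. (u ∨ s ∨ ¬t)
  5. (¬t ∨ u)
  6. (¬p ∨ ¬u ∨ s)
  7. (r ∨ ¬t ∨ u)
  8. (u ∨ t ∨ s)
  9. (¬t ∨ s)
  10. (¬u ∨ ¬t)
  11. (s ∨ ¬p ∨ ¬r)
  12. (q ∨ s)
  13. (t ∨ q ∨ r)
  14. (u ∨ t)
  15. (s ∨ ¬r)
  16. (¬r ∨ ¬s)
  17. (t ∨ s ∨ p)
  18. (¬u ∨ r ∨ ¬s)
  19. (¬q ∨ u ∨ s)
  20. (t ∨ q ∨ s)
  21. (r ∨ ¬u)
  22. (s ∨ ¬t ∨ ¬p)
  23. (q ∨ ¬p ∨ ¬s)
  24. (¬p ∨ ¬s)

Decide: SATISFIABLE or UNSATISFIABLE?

s = True:
  propagation gives r=False, u=False, t=False; an empty clause results — contradiction.
s = False:
  propagation gives u=True, p=False, r=False; an empty clause results — contradiction.
Every branch closes, so no satisfying assignment exists.

UNSATISFIABLE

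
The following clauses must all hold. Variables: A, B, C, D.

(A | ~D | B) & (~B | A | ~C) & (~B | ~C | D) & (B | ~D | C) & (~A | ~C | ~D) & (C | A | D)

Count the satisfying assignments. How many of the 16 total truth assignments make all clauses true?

6

The models are:
  A=F B=F C=T D=F
  A=F B=T C=F D=T
  A=T B=F C=F D=F
  A=T B=F C=T D=F
  A=T B=T C=F D=F
  A=T B=T C=F D=T
That's 6 in total.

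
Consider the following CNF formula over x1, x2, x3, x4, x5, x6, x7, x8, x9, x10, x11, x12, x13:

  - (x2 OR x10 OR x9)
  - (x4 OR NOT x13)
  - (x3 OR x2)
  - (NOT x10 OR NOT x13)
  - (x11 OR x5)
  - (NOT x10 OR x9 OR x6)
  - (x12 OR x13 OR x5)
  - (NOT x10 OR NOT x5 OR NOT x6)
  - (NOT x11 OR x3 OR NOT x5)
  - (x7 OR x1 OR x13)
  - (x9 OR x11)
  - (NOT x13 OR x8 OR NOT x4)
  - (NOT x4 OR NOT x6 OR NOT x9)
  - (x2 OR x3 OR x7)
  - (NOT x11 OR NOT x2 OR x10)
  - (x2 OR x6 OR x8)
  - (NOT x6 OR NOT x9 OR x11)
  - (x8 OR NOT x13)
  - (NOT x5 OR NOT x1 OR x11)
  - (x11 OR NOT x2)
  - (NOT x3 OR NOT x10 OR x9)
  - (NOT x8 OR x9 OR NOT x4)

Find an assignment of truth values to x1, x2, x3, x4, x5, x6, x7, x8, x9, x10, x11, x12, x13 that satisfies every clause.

Pure literal: x7 appears only positively; assign x7 = True.
x12 occurs only positively in the remaining clauses — set x12 = True.
Branch on x1: take x1 = False.
Set x2 = False and propagate.
  then x3 is forced to True.
For the remaining variables, x4 = False, x5 = True, x6 = False, x8 = True, x9 = True, x10 = False, x11 = True, x13 = False works.
Every clause has at least one true literal under this assignment.

x1=F, x2=F, x3=T, x4=F, x5=T, x6=F, x7=T, x8=T, x9=T, x10=F, x11=T, x12=T, x13=F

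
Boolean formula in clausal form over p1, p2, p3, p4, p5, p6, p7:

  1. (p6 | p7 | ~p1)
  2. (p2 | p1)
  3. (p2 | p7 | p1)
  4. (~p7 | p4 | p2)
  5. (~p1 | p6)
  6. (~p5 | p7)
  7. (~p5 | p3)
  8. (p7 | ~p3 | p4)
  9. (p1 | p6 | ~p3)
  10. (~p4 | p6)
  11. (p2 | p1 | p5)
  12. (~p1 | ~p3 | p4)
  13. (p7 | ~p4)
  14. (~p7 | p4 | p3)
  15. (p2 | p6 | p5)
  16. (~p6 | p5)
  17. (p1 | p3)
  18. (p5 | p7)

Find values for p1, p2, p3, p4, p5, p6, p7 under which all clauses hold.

p1=T, p2=F, p3=T, p4=T, p5=T, p6=T, p7=T

Check each clause:
  1. (p6 | ~p1 | p7) — p6 is true.
  2. (p1 | p2) — p1 is true.
  3. (p1 | p7 | p2) — p1 is true.
  4. (p2 | p4 | ~p7) — p4 is true.
  5. (~p1 | p6) — p6 is true.
  6. (~p5 | p7) — p7 is true.
  7. (~p5 | p3) — p3 is true.
  8. (p7 | ~p3 | p4) — p4 is true.
  9. (p1 | p6 | ~p3) — p1 is true.
  10. (~p4 | p6) — p6 is true.
  11. (p2 | p1 | p5) — p1 is true.
  12. (p4 | ~p1 | ~p3) — p4 is true.
  13. (~p4 | p7) — p7 is true.
  14. (~p7 | p3 | p4) — p3 is true.
  15. (p6 | p5 | p2) — p5 is true.
  16. (~p6 | p5) — p5 is true.
  17. (p3 | p1) — p1 is true.
  18. (p7 | p5) — p5 is true.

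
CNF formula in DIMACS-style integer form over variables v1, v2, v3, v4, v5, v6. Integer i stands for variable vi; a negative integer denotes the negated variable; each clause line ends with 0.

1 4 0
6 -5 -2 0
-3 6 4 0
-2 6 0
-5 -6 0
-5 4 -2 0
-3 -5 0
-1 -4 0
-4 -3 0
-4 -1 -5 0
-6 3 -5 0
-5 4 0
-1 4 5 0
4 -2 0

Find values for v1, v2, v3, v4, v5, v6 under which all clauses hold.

v1 = F  v2 = F  v3 = F  v4 = T  v5 = F  v6 = F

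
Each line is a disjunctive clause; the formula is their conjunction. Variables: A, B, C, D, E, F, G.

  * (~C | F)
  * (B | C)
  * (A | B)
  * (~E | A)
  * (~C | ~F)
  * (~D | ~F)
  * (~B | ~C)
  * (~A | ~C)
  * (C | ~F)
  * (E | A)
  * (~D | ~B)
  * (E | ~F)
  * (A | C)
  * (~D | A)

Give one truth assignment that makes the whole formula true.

A=T, B=T, C=F, D=F, E=T, F=F, G=F

Check each clause:
  1. (~C | F) — ~C is true.
  2. (B | C) — B is true.
  3. (A | B) — A is true.
  4. (~E | A) — A is true.
  5. (~C | ~F) — ~F is true.
  6. (~D | ~F) — ~F is true.
  7. (~C | ~B) — ~C is true.
  8. (~A | ~C) — ~C is true.
  9. (C | ~F) — ~F is true.
  10. (A | E) — A is true.
  11. (~B | ~D) — ~D is true.
  12. (~F | E) — ~F is true.
  13. (A | C) — A is true.
  14. (A | ~D) — A is true.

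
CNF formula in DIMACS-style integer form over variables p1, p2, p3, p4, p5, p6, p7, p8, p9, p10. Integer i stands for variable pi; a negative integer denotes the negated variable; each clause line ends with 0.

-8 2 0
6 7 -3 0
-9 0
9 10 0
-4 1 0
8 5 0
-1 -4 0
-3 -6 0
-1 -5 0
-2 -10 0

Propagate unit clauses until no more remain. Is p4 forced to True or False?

(~p9) is a unit clause: p9 = False.
From (p10 | p9) and p9 = False: p10 = True.
(~p10 | ~p2) with p10 = True leaves only ~p2, so p2 = False.
From (~p8 | p2) and p2 = False: p8 = False.
In (p5 | p8), p8 is now false; p5 must hold, so p5 = True.
(~p5 | ~p1): since p5 = True, the clause reduces to (~p1). p1 = False.
(~p4 | p1) with p1 = False leaves only ~p4, so p4 = False.

False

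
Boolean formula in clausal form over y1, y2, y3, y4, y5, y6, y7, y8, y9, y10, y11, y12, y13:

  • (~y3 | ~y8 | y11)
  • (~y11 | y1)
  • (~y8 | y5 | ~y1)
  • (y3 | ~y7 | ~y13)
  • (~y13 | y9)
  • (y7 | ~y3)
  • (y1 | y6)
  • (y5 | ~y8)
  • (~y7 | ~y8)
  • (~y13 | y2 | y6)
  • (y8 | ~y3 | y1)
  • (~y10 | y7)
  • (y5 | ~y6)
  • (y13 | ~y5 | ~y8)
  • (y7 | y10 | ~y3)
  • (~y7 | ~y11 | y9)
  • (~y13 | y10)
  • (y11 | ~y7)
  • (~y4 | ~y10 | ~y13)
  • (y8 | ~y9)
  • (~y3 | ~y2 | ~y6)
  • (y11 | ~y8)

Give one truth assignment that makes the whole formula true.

y1 = 1, y2 = 0, y3 = 0, y4 = 1, y5 = 0, y6 = 0, y7 = 0, y8 = 0, y9 = 0, y10 = 0, y11 = 1, y12 = 0, y13 = 0

Branch on y1: take y1 = True.
The remaining clauses are satisfied by y2 = False, y3 = False, y4 = True, y5 = False, y6 = False, y7 = False, y8 = False, y9 = False, y10 = False, y11 = True, y12 = False, y13 = False.
Every clause has at least one true literal under this assignment.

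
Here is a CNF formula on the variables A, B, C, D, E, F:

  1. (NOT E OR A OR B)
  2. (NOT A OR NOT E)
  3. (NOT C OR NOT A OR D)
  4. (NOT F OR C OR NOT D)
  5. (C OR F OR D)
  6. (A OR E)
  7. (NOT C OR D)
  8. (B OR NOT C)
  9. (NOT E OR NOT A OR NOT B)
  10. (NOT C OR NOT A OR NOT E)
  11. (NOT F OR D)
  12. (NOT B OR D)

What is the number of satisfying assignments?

7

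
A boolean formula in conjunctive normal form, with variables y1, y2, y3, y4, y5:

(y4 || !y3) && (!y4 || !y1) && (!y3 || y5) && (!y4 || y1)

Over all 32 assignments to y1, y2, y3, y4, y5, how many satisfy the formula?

8

Split on y4, then y1.
  y4=T, y1=T: a clause becomes empty — 0.
  y4=T, y1=F: a clause becomes empty — 0.
  y4=F, y1=T: remaining (y2,y3,y5) ∈ {(F,F,F); (F,F,T); (T,F,F); (T,F,T)} — 4.
  y4=F, y1=F: remaining (y2,y3,y5) ∈ {(F,F,F); (F,F,T); (T,F,F); (T,F,T)} — 4.
Total: 0 + 0 + 4 + 4 = 8.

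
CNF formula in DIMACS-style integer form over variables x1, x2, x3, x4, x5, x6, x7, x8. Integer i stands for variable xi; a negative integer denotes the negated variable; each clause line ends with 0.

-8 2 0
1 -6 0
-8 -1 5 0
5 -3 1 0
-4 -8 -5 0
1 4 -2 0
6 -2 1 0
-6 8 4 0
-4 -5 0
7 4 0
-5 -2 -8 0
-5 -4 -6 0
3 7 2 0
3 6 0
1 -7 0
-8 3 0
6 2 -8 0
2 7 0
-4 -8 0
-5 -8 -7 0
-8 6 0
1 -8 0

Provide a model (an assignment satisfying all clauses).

Branch on x1: take x1 = True.
Branch on x2: take x2 = True.
Try x3 = True.
For the remaining variables, x4 = True, x5 = False, x6 = False, x7 = False, x8 = False works.

x1 = 1, x2 = 1, x3 = 1, x4 = 1, x5 = 0, x6 = 0, x7 = 0, x8 = 0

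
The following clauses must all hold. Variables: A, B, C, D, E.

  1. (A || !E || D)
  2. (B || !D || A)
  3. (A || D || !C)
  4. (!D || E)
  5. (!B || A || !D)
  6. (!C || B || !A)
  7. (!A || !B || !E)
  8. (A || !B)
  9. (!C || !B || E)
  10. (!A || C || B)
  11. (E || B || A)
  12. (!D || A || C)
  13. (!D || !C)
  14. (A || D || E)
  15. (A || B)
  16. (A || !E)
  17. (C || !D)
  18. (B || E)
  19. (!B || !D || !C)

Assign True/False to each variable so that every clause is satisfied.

A = 1, B = 1, C = 0, D = 0, E = 0

Branch on A: take A = True.
Branch on B: take B = True.
  then E is forced to False.
  then D is forced to False.
  then C is forced to False.
Every clause has at least one true literal under this assignment.
Check each clause:
  1. (A || D || !E) — A is true.
  2. (A || B || !D) — A is true.
  3. (!C || D || A) — A is true.
  4. (!D || E) — !D is true.
  5. (!B || !D || A) — A is true.
  6. (B || !C || !A) — B is true.
  7. (!A || !B || !E) — !E is true.
  8. (!B || A) — A is true.
  9. (!B || !C || E) — !C is true.
  10. (C || B || !A) — B is true.
  11. (E || B || A) — A is true.
  12. (C || A || !D) — A is true.
  13. (!C || !D) — !D is true.
  14. (A || D || E) — A is true.
  15. (B || A) — A is true.
  16. (!E || A) — A is true.
  17. (C || !D) — !D is true.
  18. (E || B) — B is true.
  19. (!C || !B || !D) — !D is true.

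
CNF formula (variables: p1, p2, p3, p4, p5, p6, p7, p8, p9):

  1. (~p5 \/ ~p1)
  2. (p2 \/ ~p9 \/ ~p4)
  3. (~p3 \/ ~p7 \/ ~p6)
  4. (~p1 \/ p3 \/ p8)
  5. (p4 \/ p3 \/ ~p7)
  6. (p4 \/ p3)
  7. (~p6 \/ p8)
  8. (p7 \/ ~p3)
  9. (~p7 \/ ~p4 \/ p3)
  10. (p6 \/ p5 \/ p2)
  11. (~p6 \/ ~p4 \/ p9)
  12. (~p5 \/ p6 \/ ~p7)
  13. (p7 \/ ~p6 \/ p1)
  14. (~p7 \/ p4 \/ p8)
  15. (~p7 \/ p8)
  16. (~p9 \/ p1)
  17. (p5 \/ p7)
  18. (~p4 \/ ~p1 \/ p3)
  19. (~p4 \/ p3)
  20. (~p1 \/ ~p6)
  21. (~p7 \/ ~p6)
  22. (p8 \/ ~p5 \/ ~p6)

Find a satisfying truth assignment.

p2 occurs only positively in the remaining clauses — set p2 = True.
p8 occurs only positively in the remaining clauses — set p8 = True.
Branch on p1: take p1 = True.
  then p5 is forced to False.
  then p7 is forced to True.
  then p6 is forced to False.
Branch on p3: take p3 = True.
p4, p9 are now unconstrained; take p4 = False, p9 = True.
Every clause has at least one true literal under this assignment.
Check each clause:
  1. (~p5 \/ ~p1) — ~p5 is true.
  2. (p2 \/ ~p4 \/ ~p9) — p2 is true.
  3. (~p7 \/ ~p6 \/ ~p3) — ~p6 is true.
  4. (~p1 \/ p3 \/ p8) — p8 is true.
  5. (p3 \/ ~p7 \/ p4) — p3 is true.
  6. (p4 \/ p3) — p3 is true.
  7. (~p6 \/ p8) — p8 is true.
  8. (~p3 \/ p7) — p7 is true.
  9. (p3 \/ ~p4 \/ ~p7) — p3 is true.
  10. (p6 \/ p2 \/ p5) — p2 is true.
  11. (~p4 \/ p9 \/ ~p6) — p9 is true.
  12. (p6 \/ ~p7 \/ ~p5) — ~p5 is true.
  13. (p7 \/ p1 \/ ~p6) — p1 is true.
  14. (p4 \/ ~p7 \/ p8) — p8 is true.
  15. (~p7 \/ p8) — p8 is true.
  16. (~p9 \/ p1) — p1 is true.
  17. (p7 \/ p5) — p7 is true.
  18. (~p1 \/ ~p4 \/ p3) — p3 is true.
  19. (p3 \/ ~p4) — p3 is true.
  20. (~p6 \/ ~p1) — ~p6 is true.
  21. (~p7 \/ ~p6) — ~p6 is true.
  22. (~p5 \/ ~p6 \/ p8) — p8 is true.

p1 = 1, p2 = 1, p3 = 1, p4 = 0, p5 = 0, p6 = 0, p7 = 1, p8 = 1, p9 = 1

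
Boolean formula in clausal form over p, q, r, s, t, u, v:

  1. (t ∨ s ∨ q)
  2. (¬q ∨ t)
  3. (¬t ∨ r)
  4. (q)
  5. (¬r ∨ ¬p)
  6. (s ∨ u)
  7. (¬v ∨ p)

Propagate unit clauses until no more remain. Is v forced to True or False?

False

(q) is a unit clause: q = True.
In (¬q ∨ t), ¬q is now false; t must hold, so t = True.
(¬t ∨ r) with t = True leaves only r, so r = True.
In (¬p ∨ ¬r), ¬r is now false; ¬p must hold, so p = False.
In (¬v ∨ p), p is now false; ¬v must hold, so v = False.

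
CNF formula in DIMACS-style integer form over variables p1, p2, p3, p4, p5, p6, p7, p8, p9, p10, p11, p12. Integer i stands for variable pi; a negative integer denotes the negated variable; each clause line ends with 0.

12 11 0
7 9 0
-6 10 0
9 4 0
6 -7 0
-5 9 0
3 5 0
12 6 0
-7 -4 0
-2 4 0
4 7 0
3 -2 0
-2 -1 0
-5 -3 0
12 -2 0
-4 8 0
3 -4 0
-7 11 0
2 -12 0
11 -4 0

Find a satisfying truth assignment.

p1 = T, p2 = F, p3 = F, p4 = F, p5 = T, p6 = T, p7 = T, p8 = T, p9 = T, p10 = T, p11 = T, p12 = F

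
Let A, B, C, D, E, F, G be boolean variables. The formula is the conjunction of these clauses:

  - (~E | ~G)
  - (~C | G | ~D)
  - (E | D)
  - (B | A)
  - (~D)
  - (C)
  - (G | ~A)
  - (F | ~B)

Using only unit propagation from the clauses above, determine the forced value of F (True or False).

True

Unit clause (~D) sets D = False.
From (D | E) and D = False: E = True.
In (~G | ~E), ~E is now false; ~G must hold, so G = False.
Unit clause (C) sets C = True.
(~A | G): since G = False, the clause reduces to (~A). A = False.
(A | B) with A = False leaves only B, so B = True.
From (F | ~B) and B = True: F = True.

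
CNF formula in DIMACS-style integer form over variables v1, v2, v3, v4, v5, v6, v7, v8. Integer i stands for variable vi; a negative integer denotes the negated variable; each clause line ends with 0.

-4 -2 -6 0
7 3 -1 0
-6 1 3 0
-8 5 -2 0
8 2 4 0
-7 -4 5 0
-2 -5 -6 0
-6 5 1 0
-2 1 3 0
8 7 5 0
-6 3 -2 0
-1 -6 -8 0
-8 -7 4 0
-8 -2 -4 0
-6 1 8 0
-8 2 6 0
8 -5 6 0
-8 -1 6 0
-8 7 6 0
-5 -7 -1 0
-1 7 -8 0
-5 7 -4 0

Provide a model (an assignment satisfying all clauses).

v3 occurs only positively in the remaining clauses — set v3 = True.
Try v1 = False.
Try v2 = False.
The remaining clauses are satisfied by v4 = True, v5 = True, v6 = True, v7 = True, v8 = True.

v1 = False, v2 = False, v3 = True, v4 = True, v5 = True, v6 = True, v7 = True, v8 = True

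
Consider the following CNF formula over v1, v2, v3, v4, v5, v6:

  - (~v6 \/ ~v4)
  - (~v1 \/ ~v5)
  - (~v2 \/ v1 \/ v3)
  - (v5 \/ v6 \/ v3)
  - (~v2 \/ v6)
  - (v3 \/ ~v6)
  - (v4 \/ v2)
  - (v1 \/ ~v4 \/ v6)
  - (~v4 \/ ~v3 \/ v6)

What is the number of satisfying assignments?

3

The models are:
  v1=0 v2=1 v3=1 v4=0 v5=0 v6=1
  v1=0 v2=1 v3=1 v4=0 v5=1 v6=1
  v1=1 v2=1 v3=1 v4=0 v5=0 v6=1
That's 3 in total.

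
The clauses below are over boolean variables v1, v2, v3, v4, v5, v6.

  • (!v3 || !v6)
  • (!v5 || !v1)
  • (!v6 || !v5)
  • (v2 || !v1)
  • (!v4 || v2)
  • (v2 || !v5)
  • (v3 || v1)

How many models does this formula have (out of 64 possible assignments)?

Case analysis on v1 and v2:
  v1=T, v2=T: v4 free; 3 ways for (v3,v5,v6) × 2^1 = 6.
  v1=T, v2=F: a clause becomes empty — 0.
  v1=F, v2=T: remaining (v3,v4,v5,v6) ∈ {(T,F,F,F); (T,F,T,F); (T,T,F,F); (T,T,T,F)} — 4.
  v1=F, v2=F: remaining (v3,v4,v5,v6) ∈ {(T,F,F,F)} — 1.
Total: 6 + 0 + 4 + 1 = 11.

11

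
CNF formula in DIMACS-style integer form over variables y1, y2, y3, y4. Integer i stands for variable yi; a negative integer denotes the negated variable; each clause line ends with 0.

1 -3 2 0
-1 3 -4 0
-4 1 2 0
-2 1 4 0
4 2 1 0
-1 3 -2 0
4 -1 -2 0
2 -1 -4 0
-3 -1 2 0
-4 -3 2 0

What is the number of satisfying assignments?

4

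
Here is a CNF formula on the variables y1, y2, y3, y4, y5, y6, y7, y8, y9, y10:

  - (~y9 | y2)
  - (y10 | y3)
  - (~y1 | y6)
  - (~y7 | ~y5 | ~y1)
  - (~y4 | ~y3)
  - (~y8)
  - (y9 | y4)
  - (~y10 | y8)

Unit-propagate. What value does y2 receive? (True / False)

Unit clause (~y8) sets y8 = False.
In (y8 | ~y10), y8 is now false; ~y10 must hold, so y10 = False.
From (y10 | y3) and y10 = False: y3 = True.
(~y4 | ~y3) with y3 = True leaves only ~y4, so y4 = False.
(y9 | y4): since y4 = False, the clause reduces to (y9). y9 = True.
In (y2 | ~y9), ~y9 is now false; y2 must hold, so y2 = True.

True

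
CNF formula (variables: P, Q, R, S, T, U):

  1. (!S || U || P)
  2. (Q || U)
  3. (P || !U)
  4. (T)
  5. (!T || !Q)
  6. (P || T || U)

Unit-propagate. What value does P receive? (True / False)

True

(T) is a unit clause: T = True.
(!T || !Q) with T = True leaves only !Q, so Q = False.
In (U || Q), Q is now false; U must hold, so U = True.
In (!U || P), !U is now false; P must hold, so P = True.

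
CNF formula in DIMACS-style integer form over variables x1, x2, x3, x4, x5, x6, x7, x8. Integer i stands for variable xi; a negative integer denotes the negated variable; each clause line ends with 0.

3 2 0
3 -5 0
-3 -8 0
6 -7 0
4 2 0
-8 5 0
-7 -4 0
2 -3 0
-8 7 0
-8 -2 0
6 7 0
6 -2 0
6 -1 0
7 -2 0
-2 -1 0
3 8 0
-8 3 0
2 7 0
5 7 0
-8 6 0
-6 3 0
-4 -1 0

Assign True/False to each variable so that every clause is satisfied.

x1 = False, x2 = True, x3 = True, x4 = False, x5 = True, x6 = True, x7 = True, x8 = False

Check each clause:
  1. (x2 || x3) — x2 is true.
  2. (!x5 || x3) — x3 is true.
  3. (!x3 || !x8) — !x8 is true.
  4. (!x7 || x6) — x6 is true.
  5. (x4 || x2) — x2 is true.
  6. (!x8 || x5) — !x8 is true.
  7. (!x7 || !x4) — !x4 is true.
  8. (!x3 || x2) — x2 is true.
  9. (x7 || !x8) — !x8 is true.
  10. (!x8 || !x2) — !x8 is true.
  11. (x7 || x6) — x6 is true.
  12. (x6 || !x2) — x6 is true.
  13. (!x1 || x6) — !x1 is true.
  14. (!x2 || x7) — x7 is true.
  15. (!x2 || !x1) — !x1 is true.
  16. (x3 || x8) — x3 is true.
  17. (x3 || !x8) — !x8 is true.
  18. (x7 || x2) — x2 is true.
  19. (x7 || x5) — x5 is true.
  20. (!x8 || x6) — !x8 is true.
  21. (x3 || !x6) — x3 is true.
  22. (!x4 || !x1) — !x4 is true.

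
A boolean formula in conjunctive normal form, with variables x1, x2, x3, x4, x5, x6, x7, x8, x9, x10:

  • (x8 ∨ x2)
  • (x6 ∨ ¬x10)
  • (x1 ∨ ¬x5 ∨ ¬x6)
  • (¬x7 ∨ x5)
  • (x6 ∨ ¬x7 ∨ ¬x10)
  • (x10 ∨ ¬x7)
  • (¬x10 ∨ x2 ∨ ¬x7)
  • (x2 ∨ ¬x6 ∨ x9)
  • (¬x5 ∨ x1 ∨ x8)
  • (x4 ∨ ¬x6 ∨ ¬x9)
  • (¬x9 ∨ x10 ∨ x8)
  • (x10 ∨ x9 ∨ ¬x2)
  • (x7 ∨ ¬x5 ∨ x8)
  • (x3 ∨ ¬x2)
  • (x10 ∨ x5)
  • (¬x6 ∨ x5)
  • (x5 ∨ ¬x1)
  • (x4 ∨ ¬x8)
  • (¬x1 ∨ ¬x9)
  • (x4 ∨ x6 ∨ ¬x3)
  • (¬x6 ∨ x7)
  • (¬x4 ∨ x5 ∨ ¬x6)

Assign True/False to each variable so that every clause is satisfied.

x1=False, x2=False, x3=True, x4=True, x5=True, x6=False, x7=False, x8=True, x9=False, x10=False

Check each clause:
  1. (x8 ∨ x2) — x8 is true.
  2. (x6 ∨ ¬x10) — ¬x10 is true.
  3. (x1 ∨ ¬x5 ∨ ¬x6) — ¬x6 is true.
  4. (¬x7 ∨ x5) — ¬x7 is true.
  5. (x6 ∨ ¬x10 ∨ ¬x7) — ¬x7 is true.
  6. (x10 ∨ ¬x7) — ¬x7 is true.
  7. (¬x7 ∨ x2 ∨ ¬x10) — ¬x7 is true.
  8. (x9 ∨ ¬x6 ∨ x2) — ¬x6 is true.
  9. (¬x5 ∨ x1 ∨ x8) — x8 is true.
  10. (x4 ∨ ¬x9 ∨ ¬x6) — ¬x6 is true.
  11. (¬x9 ∨ x10 ∨ x8) — x8 is true.
  12. (x10 ∨ ¬x2 ∨ x9) — ¬x2 is true.
  13. (x7 ∨ x8 ∨ ¬x5) — x8 is true.
  14. (¬x2 ∨ x3) — x3 is true.
  15. (x5 ∨ x10) — x5 is true.
  16. (¬x6 ∨ x5) — ¬x6 is true.
  17. (x5 ∨ ¬x1) — x5 is true.
  18. (¬x8 ∨ x4) — x4 is true.
  19. (¬x9 ∨ ¬x1) — ¬x1 is true.
  20. (x4 ∨ x6 ∨ ¬x3) — x4 is true.
  21. (x7 ∨ ¬x6) — ¬x6 is true.
  22. (¬x4 ∨ ¬x6 ∨ x5) — ¬x6 is true.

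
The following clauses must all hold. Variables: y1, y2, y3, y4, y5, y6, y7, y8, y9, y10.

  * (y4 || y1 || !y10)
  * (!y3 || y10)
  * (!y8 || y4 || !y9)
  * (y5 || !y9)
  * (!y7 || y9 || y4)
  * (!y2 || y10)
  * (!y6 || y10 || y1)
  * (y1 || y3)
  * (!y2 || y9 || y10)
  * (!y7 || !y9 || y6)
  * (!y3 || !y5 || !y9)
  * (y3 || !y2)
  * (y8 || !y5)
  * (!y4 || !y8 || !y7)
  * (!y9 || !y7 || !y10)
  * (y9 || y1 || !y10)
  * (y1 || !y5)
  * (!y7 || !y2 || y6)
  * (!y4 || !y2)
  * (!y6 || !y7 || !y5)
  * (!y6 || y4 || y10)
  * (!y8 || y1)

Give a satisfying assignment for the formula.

y1=T, y2=F, y3=T, y4=F, y5=F, y6=F, y7=F, y8=T, y9=F, y10=T

y1 occurs only positively in the remaining clauses — set y1 = True.
y2 occurs only negated in the remaining clauses — set y2 = False.
Branch on y3: take y3 = True.
  then y10 is forced to True.
Set y4 = False and propagate.
Branch on y5: take y5 = False.
  then y9 is forced to False.
  then y7 is forced to False.
y6, y8 are now unconstrained; take y6 = False, y8 = True.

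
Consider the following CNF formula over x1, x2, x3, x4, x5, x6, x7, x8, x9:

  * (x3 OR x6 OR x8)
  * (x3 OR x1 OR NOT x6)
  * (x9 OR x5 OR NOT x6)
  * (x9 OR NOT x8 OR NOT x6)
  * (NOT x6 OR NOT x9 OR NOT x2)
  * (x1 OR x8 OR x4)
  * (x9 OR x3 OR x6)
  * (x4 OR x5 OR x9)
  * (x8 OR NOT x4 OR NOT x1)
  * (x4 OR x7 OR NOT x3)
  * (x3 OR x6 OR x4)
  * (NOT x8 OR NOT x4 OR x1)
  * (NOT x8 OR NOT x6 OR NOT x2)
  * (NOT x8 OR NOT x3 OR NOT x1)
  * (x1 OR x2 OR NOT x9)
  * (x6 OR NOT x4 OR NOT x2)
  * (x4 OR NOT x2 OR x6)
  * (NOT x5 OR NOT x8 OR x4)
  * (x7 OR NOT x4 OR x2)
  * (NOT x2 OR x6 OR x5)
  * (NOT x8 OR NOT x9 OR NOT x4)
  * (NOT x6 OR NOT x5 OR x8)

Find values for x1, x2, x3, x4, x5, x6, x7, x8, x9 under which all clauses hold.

x1=True, x2=False, x3=False, x4=False, x5=False, x6=True, x7=False, x8=False, x9=True

Try x1 = True.
Branch on x2: take x2 = False.
For the remaining variables, x3 = False, x4 = False, x5 = False, x6 = True, x7 = False, x8 = False, x9 = True works.
Every clause has at least one true literal under this assignment.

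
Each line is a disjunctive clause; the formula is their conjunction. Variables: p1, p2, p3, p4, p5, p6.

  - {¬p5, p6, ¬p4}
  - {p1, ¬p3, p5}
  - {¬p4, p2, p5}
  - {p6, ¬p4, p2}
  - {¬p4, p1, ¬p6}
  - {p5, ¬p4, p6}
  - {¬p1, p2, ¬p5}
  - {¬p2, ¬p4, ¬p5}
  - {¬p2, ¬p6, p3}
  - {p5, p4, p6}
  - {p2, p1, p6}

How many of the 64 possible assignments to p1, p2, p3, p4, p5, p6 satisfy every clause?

13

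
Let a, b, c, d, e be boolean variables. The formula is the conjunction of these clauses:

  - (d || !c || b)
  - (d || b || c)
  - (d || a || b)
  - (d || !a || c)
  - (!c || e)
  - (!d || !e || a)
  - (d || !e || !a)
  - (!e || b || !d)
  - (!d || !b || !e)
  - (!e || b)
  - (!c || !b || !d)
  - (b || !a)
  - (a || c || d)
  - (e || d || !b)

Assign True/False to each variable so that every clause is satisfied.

a=T, b=T, c=F, d=T, e=F

Check each clause:
  1. (b || d || !c) — b is true.
  2. (c || d || b) — b is true.
  3. (d || a || b) — a is true.
  4. (c || d || !a) — d is true.
  5. (!c || e) — !c is true.
  6. (a || !d || !e) — a is true.
  7. (!a || !e || d) — !e is true.
  8. (!d || !e || b) — b is true.
  9. (!b || !e || !d) — !e is true.
  10. (!e || b) — b is true.
  11. (!b || !d || !c) — !c is true.
  12. (!a || b) — b is true.
  13. (c || d || a) — a is true.
  14. (d || e || !b) — d is true.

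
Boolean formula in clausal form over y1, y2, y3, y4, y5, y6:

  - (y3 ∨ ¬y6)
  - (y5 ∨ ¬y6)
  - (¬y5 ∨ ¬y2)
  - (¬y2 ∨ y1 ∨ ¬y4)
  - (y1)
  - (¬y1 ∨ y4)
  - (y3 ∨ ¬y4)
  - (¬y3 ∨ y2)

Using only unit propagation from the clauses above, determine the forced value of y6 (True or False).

False

(y1) stands alone — y1 = True.
In (y4 ∨ ¬y1), ¬y1 is now false; y4 must hold, so y4 = True.
(¬y4 ∨ y3) with y4 = True leaves only y3, so y3 = True.
In (y2 ∨ ¬y3), ¬y3 is now false; y2 must hold, so y2 = True.
In (¬y5 ∨ ¬y2), ¬y2 is now false; ¬y5 must hold, so y5 = False.
(y5 ∨ ¬y6) with y5 = False leaves only ¬y6, so y6 = False.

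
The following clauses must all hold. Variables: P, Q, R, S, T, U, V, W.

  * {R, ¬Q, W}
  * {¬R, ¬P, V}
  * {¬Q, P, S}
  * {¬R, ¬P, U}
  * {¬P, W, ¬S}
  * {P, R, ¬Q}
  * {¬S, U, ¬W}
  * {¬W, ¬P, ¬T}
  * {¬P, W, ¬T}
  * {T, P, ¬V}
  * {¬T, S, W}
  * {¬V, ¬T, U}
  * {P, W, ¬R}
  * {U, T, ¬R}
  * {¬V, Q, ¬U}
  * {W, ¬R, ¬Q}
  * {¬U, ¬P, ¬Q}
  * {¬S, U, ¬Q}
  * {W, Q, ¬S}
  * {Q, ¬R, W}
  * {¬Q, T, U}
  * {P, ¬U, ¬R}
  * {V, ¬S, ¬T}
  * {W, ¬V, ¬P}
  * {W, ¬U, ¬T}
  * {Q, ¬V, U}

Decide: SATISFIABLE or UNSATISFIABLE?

SATISFIABLE

Set P = False and propagate.
Try Q = False.
Branch on R: take R = False.
The remaining clauses are satisfied by S = False, T = False, U = False, V = False, W = False.
Every clause has at least one true literal under this assignment.
So P=False  Q=False  R=False  S=False  T=False  U=False  V=False  W=False is a satisfying assignment.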